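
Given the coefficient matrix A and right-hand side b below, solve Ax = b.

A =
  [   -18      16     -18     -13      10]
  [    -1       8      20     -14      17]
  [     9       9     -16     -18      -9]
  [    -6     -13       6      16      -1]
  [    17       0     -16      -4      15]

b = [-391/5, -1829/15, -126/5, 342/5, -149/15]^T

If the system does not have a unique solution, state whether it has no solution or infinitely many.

x_1 = 1/3, x_2 = -3, x_3 = -3/2, x_4 = 12/5, x_5 = -2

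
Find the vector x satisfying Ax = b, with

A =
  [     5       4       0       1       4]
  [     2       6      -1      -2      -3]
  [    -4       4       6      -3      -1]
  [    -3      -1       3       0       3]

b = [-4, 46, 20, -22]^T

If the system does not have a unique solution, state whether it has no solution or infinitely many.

Row-reduce:
R1 ← R1 / (5).
R2 ← R2 − 2·R1.
R3 ← R3 + 4·R1.
R4 ← R4 + 3·R1.
R2 ← R2 / (22/5).
R1 ← R1 − 4/5·R2.
R3 ← R3 − 36/5·R2.
R4 ← R4 − 7/5·R2.
R3 ← R3 / (84/11).
R1 ← R1 − 2/11·R3.
R2 ← R2 + 5/22·R3.
R4 ← R4 − 73/22·R3.
R4 ← R4 / (103/168).
R1 ← R1 − 25/42·R4.
R2 ← R2 + 83/168·R4.
R3 ← R3 − 19/84·R4.
Rank is 4 with 5 unknowns, leaving x_5 free.

infinitely many solutions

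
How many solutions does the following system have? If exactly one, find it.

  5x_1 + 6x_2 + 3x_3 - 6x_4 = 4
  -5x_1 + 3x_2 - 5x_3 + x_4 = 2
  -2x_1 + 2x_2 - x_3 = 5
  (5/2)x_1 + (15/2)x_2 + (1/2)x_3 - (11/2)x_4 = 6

no solution

Row-reduce:
R1 ← R1 / (5).
R2 ← R2 + 5·R1.
R3 ← R3 + 2·R1.
R4 ← R4 − 5/2·R1.
R2 ← R2 / (9).
R1 ← R1 − 6/5·R2.
R3 ← R3 − 22/5·R2.
R4 ← R4 − 9/2·R2.
R3 ← R3 / (53/45).
R1 ← R1 − 13/15·R3.
R2 ← R2 + 2/9·R3.
Row 4 reduces to 0 = 1, a contradiction. The system is inconsistent.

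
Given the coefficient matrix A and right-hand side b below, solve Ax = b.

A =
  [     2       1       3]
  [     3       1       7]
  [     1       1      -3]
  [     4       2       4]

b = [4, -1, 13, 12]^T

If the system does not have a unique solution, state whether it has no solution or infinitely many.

x_1 = 3, x_2 = 4, x_3 = -2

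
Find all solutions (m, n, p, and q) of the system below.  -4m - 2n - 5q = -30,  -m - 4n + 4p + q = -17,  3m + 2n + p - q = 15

infinitely many solutions

Row-reduce:
R1 ← R1 / (-4).
R2 ← R2 + 1·R1.
R3 ← R3 − 3·R1.
R2 ← R2 / (-7/2).
R1 ← R1 − 1/2·R2.
R3 ← R3 − 1/2·R2.
R3 ← R3 / (11/7).
R1 ← R1 − 4/7·R3.
R2 ← R2 + 8/7·R3.
Rank is 3 with 4 unknowns, leaving q free.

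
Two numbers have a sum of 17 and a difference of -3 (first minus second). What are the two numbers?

Let x = first number, y = second number.
  x + y = 17
  x - y = -3
From equation 1: x = 17 − y.
Substitute into equation 2 and solve: y = 10.
Then x = 7.

first number: 7, second number: 10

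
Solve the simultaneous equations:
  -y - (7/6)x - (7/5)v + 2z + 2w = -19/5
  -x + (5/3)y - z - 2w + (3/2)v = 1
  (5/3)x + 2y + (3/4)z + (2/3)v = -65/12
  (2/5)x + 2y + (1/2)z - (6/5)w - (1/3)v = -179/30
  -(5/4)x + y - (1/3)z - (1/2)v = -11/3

x = 0, y = -3, z = -1, w = -1, v = 2

Row-reduce the augmented matrix:
R1 ← R1 / (-7/6).
R2 ← R2 + 1·R1.
R3 ← R3 − 5/3·R1.
R4 ← R4 − 2/5·R1.
R5 ← R5 + 5/4·R1.
R2 ← R2 / (53/21).
R1 ← R1 − 6/7·R2.
R3 ← R3 − 4/7·R2.
R4 ← R4 − 58/35·R2.
R5 ← R5 − 29/14·R2.
R3 ← R3 / (895/212).
R1 ← R1 + 42/53·R3.
R2 ← R2 + 57/53·R3.
R4 ← R4 − 1573/530·R3.
R5 ← R5 + 79/318·R3.
R4 ← R4 / (-3022/4475).
R1 ← R1 − 216/895·R4.
R2 ← R2 + 474/895·R4.
R3 ← R3 − 784/895·R4.
R5 ← R5 − 3016/2685·R4.
R5 ← R5 / (-182671/54396).
R1 ← R1 + 3911/7555·R5.
R2 ← R2 − 4625/3022·R5.
R3 ← R3 + 9256/4533·R5.
R4 ← R4 − 13638/7555·R5.
Reading off the reduced rows gives x = 0, y = -3, z = -1, w = -1, v = 2.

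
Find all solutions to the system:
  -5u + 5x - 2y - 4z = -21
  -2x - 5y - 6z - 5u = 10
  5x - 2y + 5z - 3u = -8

Row-reduce:
R1 ← R1 / (5).
R2 ← R2 + 2·R1.
R3 ← R3 − 5·R1.
R2 ← R2 / (-29/5).
R1 ← R1 + 2/5·R2.
R3 ← R3 / (9).
R1 ← R1 + 8/29·R3.
R2 ← R2 − 38/29·R3.
Rank is 3 with 4 unknowns, leaving u free.

infinitely many solutions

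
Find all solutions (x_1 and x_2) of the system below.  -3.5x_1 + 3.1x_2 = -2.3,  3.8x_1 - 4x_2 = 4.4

x_1 = -2, x_2 = -3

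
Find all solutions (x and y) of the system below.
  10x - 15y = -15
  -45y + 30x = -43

Row-reduce:
R1 ← R1 / (10).
R2 ← R2 − 30·R1.
Row 2 reduces to 0 = 2, a contradiction. The system is inconsistent.

no solution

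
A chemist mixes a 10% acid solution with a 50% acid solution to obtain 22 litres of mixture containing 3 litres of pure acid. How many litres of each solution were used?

litres of solution A: 20, litres of solution B: 2

Let a = litres of solution A, b = litres of solution B.
  a + b = 22
  (1/10)a + (1/2)b = 3
From equation 1: a = 22 − b.
Substitute into equation 2 and solve: b = 2.
Then a = 20.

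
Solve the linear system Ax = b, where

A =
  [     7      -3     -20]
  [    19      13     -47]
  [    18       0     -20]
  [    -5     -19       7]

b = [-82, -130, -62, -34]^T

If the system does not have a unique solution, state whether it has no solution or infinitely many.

x_1 = 1, x_2 = 3, x_3 = 4

Row-reduce the augmented matrix:
R1 ← R1 / (7).
R2 ← R2 − 19·R1.
R3 ← R3 − 18·R1.
R4 ← R4 + 5·R1.
R2 ← R2 / (148/7).
R1 ← R1 + 3/7·R2.
R3 ← R3 − 54/7·R2.
R4 ← R4 + 148/7·R2.
R3 ← R3 / (2129/74).
R1 ← R1 + 401/148·R3.
R2 ← R2 − 51/148·R3.
R4 reduces to 0 = 0, so the extra equation is consistent.
Reading off the reduced rows gives x_1 = 1, x_2 = 3, x_3 = 4.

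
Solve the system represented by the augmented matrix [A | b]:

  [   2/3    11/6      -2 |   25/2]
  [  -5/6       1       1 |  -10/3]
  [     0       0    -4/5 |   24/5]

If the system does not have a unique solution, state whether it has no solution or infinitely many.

Row-reduce the augmented matrix:
R1 ← R1 / (2/3).
R2 ← R2 + 5/6·R1.
R2 ← R2 / (79/24).
R1 ← R1 − 11/4·R2.
R3 ← R3 / (-4/5).
R1 ← R1 + 138/79·R3.
R2 ← R2 + 36/79·R3.
Reading off the reduced rows gives x_1 = -2, x_2 = 1, x_3 = -6.

x_1 = -2, x_2 = 1, x_3 = -6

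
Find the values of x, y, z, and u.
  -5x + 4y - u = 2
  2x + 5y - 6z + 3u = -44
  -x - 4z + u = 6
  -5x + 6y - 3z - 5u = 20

x = -4, y = -6, z = -2, u = -6

Row-reduce the augmented matrix:
R1 ← R1 / (-5).
R2 ← R2 − 2·R1.
R3 ← R3 + 1·R1.
R4 ← R4 + 5·R1.
R2 ← R2 / (33/5).
R1 ← R1 + 4/5·R2.
R3 ← R3 + 4/5·R2.
R4 ← R4 − 2·R2.
R3 ← R3 / (-52/11).
R1 ← R1 + 8/11·R3.
R2 ← R2 + 10/11·R3.
R4 ← R4 + 13/11·R3.
R4 ← R4 / (-31/6).
R1 ← R1 − 11/39·R4.
R2 ← R2 − 4/39·R4.
R3 ← R3 + 25/78·R4.
Reading off the reduced rows gives x = -4, y = -6, z = -2, u = -6.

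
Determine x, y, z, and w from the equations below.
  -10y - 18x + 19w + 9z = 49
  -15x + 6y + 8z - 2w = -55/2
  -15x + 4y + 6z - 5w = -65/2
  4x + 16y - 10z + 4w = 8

Row-reduce the augmented matrix:
R1 ← R1 / (-18).
R2 ← R2 + 15·R1.
R3 ← R3 + 15·R1.
R4 ← R4 − 4·R1.
R2 ← R2 / (43/3).
R1 ← R1 − 5/9·R2.
R3 ← R3 − 37/3·R2.
R4 ← R4 − 124/9·R2.
R3 ← R3 / (-83/43).
R1 ← R1 + 67/129·R3.
R2 ← R2 − 3/86·R3.
R4 ← R4 + 1094/129·R3.
R4 ← R4 / (12320/249).
R1 ← R1 − 277/249·R4.
R2 ← R2 + 223/166·R4.
R3 ← R3 − 236/83·R4.
Reading off the reduced rows gives x = 1/2, y = -1, z = -1, w = 3.

x = 1/2, y = -1, z = -1, w = 3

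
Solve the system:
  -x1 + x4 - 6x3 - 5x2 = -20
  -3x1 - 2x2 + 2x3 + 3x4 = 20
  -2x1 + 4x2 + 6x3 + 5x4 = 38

Row-reduce:
R1 ← R1 / (-1).
R2 ← R2 + 3·R1.
R3 ← R3 + 2·R1.
R2 ← R2 / (13).
R1 ← R1 − 5·R2.
R3 ← R3 − 14·R2.
R3 ← R3 / (-46/13).
R1 ← R1 + 22/13·R3.
R2 ← R2 − 20/13·R3.
Rank is 3 with 4 unknowns, leaving x4 free.

infinitely many solutions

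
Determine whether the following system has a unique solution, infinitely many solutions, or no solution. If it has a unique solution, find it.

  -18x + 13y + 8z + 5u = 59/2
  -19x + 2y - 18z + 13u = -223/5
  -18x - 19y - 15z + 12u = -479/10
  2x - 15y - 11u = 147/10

x = -1, y = 1/2, z = 2, u = -11/5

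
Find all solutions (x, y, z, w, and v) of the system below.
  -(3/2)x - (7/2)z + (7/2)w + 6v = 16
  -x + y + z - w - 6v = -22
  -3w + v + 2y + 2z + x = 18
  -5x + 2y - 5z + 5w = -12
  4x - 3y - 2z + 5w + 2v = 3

infinitely many solutions

Row-reduce:
R1 ← R1 / (-3/2).
R2 ← R2 + 1·R1.
R3 ← R3 − 1·R1.
R4 ← R4 + 5·R1.
R5 ← R5 − 4·R1.
R3 ← R3 − 2·R2.
R4 ← R4 − 2·R2.
R5 ← R5 + 3·R2.
R3 ← R3 / (-7).
R1 ← R1 − 7/3·R3.
R2 ← R2 − 10/3·R3.
R5 ← R5 + 4/3·R3.
Swap R4 and R5.
R4 ← R4 / (67/21).
R1 ← R1 + 1/3·R4.
R2 ← R2 + 10/21·R4.
R3 ← R3 + 6/7·R4.
Rank is 4 with 5 unknowns, leaving v free.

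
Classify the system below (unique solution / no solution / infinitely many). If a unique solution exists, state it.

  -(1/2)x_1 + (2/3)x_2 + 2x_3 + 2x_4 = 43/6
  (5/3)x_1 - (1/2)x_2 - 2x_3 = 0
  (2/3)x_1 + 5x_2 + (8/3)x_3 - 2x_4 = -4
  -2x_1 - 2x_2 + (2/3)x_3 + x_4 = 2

infinitely many solutions

Row-reduce:
R1 ← R1 / (-1/2).
R2 ← R2 − 5/3·R1.
R3 ← R3 − 2/3·R1.
R4 ← R4 + 2·R1.
R2 ← R2 / (31/18).
R1 ← R1 + 4/3·R2.
R3 ← R3 − 53/9·R2.
R4 ← R4 + 14/3·R2.
R3 ← R3 / (-988/93).
R1 ← R1 + 12/31·R3.
R2 ← R2 − 84/31·R3.
R4 ← R4 − 494/93·R3.
Rank is 3 with 4 unknowns, leaving x_4 free.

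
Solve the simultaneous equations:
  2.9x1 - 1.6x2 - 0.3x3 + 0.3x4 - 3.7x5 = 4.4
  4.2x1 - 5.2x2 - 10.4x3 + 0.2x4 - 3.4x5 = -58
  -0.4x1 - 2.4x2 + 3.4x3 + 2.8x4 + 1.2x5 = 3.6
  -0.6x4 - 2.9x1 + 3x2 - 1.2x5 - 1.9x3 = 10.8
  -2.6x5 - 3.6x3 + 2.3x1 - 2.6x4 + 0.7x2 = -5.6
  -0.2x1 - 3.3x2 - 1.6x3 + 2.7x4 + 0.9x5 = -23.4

x1 = -6, x2 = -2, x3 = 6, x4 = -6, x5 = -6

Row-reduce the augmented matrix:
R1 ← R1 / (29/10).
R2 ← R2 − 21/5·R1.
R3 ← R3 + 2/5·R1.
R4 ← R4 + 29/10·R1.
R5 ← R5 − 23/10·R1.
R6 ← R6 + 1/5·R1.
R2 ← R2 / (-418/145).
R1 ← R1 + 16/29·R2.
R3 ← R3 + 76/29·R2.
R4 ← R4 − 7/5·R2.
R5 ← R5 − 571/290·R2.
R6 ← R6 + 989/290·R2.
R3 ← R3 / (683/55).
R1 ← R1 − 377/209·R3.
R2 ← R2 − 1445/418·R3.
R4 ← R4 + 14713/2090·R3.
R5 ← R5 + 8501/836·R3.
R6 ← R6 − 8501/836·R3.
R4 ← R4 / (170999/129770).
R1 ← R1 + 3833/12977·R4.
R2 ← R2 + 9979/12977·R4.
R3 ← R3 − 168/683·R4.
R5 ← R5 + 32239/64885·R4.
R6 ← R6 − 32239/64885·R4.
R5 ← R5 / (-1612851/1709990).
R1 ← R1 + 430236/170999·R5.
R2 ← R2 + 520015/170999·R5.
R3 ← R3 − 130764/170999·R5.
R4 ← R4 + 592689/170999·R5.
R6 ← R6 − 1612851/1709990·R5.
R6 reduces to 0 = 0, so the extra equation is consistent.
Reading off the reduced rows gives x1 = -6, x2 = -2, x3 = 6, x4 = -6, x5 = -6.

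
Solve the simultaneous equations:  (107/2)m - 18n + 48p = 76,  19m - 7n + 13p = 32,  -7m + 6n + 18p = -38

no solution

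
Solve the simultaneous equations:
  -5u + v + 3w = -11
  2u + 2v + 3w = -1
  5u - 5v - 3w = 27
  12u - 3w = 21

u = 2, v = -4, w = 1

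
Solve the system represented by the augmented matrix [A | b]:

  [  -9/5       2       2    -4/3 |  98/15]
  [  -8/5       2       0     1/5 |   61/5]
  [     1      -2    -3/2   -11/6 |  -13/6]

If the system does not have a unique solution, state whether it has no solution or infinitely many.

Row-reduce:
R1 ← R1 / (-9/5).
R2 ← R2 + 8/5·R1.
R3 ← R3 − 1·R1.
R2 ← R2 / (2/9).
R1 ← R1 + 10/9·R2.
R3 ← R3 + 8/9·R2.
R3 ← R3 / (-15/2).
R1 ← R1 + 10·R3.
R2 ← R2 + 8·R3.
Rank is 3 with 4 unknowns, leaving x_4 free.

infinitely many solutions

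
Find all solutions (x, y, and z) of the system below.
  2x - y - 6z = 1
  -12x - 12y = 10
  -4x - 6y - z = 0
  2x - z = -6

no solution

Row-reduce:
R1 ← R1 / (2).
R2 ← R2 + 12·R1.
R3 ← R3 + 4·R1.
R4 ← R4 − 2·R1.
R2 ← R2 / (-18).
R1 ← R1 + 1/2·R2.
R3 ← R3 + 8·R2.
R4 ← R4 − 1·R2.
R3 ← R3 / (3).
R1 ← R1 + 2·R3.
R2 ← R2 − 2·R3.
R4 ← R4 − 3·R3.
Row 4 reduces to 0 = -1, a contradiction. The system is inconsistent.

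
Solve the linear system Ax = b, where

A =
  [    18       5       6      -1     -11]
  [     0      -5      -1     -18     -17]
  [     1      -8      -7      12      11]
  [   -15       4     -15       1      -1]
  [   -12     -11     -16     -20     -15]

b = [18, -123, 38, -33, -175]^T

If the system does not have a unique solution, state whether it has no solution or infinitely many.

Row-reduce the augmented matrix:
R1 ← R1 / (18).
R3 ← R3 − 1·R1.
R4 ← R4 + 15·R1.
R5 ← R5 + 12·R1.
R2 ← R2 / (-5).
R1 ← R1 − 5/18·R2.
R3 ← R3 + 149/18·R2.
R4 ← R4 − 49/6·R2.
R5 ← R5 + 23/3·R2.
R3 ← R3 / (-511/90).
R1 ← R1 − 5/18·R3.
R2 ← R2 − 1/5·R3.
R4 ← R4 + 349/30·R3.
R5 ← R5 + 157/15·R3.
R4 ← R4 / (-58761/511).
R1 ← R1 − 507/511·R4.
R2 ← R2 − 2593/511·R4.
R3 ← R3 + 3767/511·R4.
R5 ← R5 + 35885/511·R4.
R5 ← R5 / (65746/19587).
R1 ← R1 + 4183/6529·R5.
R2 ← R2 + 9167/19587·R5.
R3 ← R3 − 12766/19587·R5.
R4 ← R4 − 20336/19587·R5.
Reading off the reduced rows gives x_1 = 3, x_2 = 4, x_3 = 0, x_4 = 1, x_5 = 5.

x_1 = 3, x_2 = 4, x_3 = 0, x_4 = 1, x_5 = 5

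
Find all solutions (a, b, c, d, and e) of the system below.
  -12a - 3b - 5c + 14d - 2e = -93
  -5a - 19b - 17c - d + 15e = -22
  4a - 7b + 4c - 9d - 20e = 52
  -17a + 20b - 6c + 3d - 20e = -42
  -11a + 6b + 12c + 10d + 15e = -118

a = 5, b = 1, c = -2, d = -3, e = -1

Row-reduce the augmented matrix:
R1 ← R1 / (-12).
R2 ← R2 + 5·R1.
R3 ← R3 − 4·R1.
R4 ← R4 + 17·R1.
R5 ← R5 + 11·R1.
R2 ← R2 / (-71/4).
R1 ← R1 − 1/4·R2.
R3 ← R3 + 8·R2.
R4 ← R4 − 97/4·R2.
R5 ← R5 − 35/4·R2.
R3 ← R3 / (643/71).
R1 ← R1 − 44/213·R3.
R2 ← R2 − 179/213·R3.
R4 ← R4 + 1370/71·R3.
R5 ← R5 − 1966/213·R3.
R4 ← R4 / (-18544/643).
R1 ← R1 + 2381/1929·R4.
R2 ← R2 − 967/1929·R4.
R3 ← R3 + 89/643·R4.
R5 ← R5 + 9499/1929·R4.
R5 ← R5 / (3467371/55632).
R1 ← R1 − 187373/55632·R5.
R2 ← R2 − 40937/55632·R5.
R3 ← R3 + 52055/18544·R5.
R4 ← R4 − 35219/18544·R5.
Reading off the reduced rows gives a = 5, b = 1, c = -2, d = -3, e = -1.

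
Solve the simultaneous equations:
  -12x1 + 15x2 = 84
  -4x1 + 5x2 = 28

Row-reduce:
R1 ← R1 / (-12).
R2 ← R2 + 4·R1.
Rank is 1 with 2 unknowns, leaving x2 free.

infinitely many solutions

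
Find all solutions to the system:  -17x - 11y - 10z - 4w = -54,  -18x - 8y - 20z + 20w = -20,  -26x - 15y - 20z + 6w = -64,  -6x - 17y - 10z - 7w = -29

Row-reduce:
R1 ← R1 / (-17).
R2 ← R2 + 18·R1.
R3 ← R3 + 26·R1.
R4 ← R4 + 6·R1.
R2 ← R2 / (62/17).
R1 ← R1 − 11/17·R2.
R3 ← R3 − 31/17·R2.
R4 ← R4 + 223/17·R2.
Swap R3 and R4.
R3 ← R3 / (-1250/31).
R1 ← R1 − 70/31·R3.
R2 ← R2 + 80/31·R3.
Rank is 3 with 4 unknowns, leaving w free.

infinitely many solutions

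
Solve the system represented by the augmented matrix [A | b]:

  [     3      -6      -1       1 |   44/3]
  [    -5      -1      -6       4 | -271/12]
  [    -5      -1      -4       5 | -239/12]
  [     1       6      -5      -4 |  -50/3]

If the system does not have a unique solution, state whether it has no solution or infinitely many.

Row-reduce the augmented matrix:
R1 ← R1 / (3).
R2 ← R2 + 5·R1.
R3 ← R3 + 5·R1.
R4 ← R4 − 1·R1.
R2 ← R2 / (-11).
R1 ← R1 + 2·R2.
R3 ← R3 + 11·R2.
R4 ← R4 − 8·R2.
R3 ← R3 / (2).
R1 ← R1 − 35/33·R3.
R2 ← R2 − 23/33·R3.
R4 ← R4 + 338/33·R3.
R4 ← R4 / (54/11).
R1 ← R1 + 27/22·R4.
R2 ← R2 + 19/22·R4.
R3 ← R3 − 1/2·R4.
Reading off the reduced rows gives x_1 = 3/2, x_2 = -9/4, x_3 = 2, x_4 = -4/3.

x_1 = 3/2, x_2 = -9/4, x_3 = 2, x_4 = -4/3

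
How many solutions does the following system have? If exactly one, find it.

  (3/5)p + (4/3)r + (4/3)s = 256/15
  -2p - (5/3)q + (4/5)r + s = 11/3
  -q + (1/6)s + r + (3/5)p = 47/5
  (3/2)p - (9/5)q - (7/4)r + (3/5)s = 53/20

Row-reduce the augmented matrix:
R1 ← R1 / (3/5).
R2 ← R2 + 2·R1.
R3 ← R3 − 3/5·R1.
R4 ← R4 − 3/2·R1.
R2 ← R2 / (-5/3).
R3 ← R3 + 1·R2.
R4 ← R4 + 9/5·R2.
R3 ← R3 / (-87/25).
R1 ← R1 − 20/9·R3.
R2 ← R2 + 236/75·R3.
R4 ← R4 + 16121/1500·R3.
R4 ← R4 / (159049/31320).
R1 ← R1 + 1430/2349·R4.
R2 ← R2 − 581/783·R4.
R3 ← R3 − 665/522·R4.
Reading off the reduced rows gives p = 4, q = -1, r = 5, s = 6.

p = 4, q = -1, r = 5, s = 6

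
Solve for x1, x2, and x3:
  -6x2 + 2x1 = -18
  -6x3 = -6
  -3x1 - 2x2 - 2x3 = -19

Row-reduce the augmented matrix:
R1 ← R1 / (2).
R3 ← R3 + 3·R1.
Swap R2 and R3.
R2 ← R2 / (-11).
R1 ← R1 + 3·R2.
R3 ← R3 / (-6).
R1 ← R1 − 6/11·R3.
R2 ← R2 − 2/11·R3.
Reading off the reduced rows gives x1 = 3, x2 = 4, x3 = 1.

x1 = 3, x2 = 4, x3 = 1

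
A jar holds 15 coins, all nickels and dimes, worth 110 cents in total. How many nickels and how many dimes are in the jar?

nickels: 8, dimes: 7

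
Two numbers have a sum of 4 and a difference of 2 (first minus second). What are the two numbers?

first number: 3, second number: 1

Let x = first number, y = second number.
  y + x = 4
  -y + x = 2
From equation 1: x = 4 − y.
Substitute into equation 2 and solve: y = 1.
Then x = 3.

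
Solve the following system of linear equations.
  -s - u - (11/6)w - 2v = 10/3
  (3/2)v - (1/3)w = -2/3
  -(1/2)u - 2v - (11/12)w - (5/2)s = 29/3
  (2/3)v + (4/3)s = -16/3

infinitely many solutions

Row-reduce:
R1 ← R1 / (-1).
R3 ← R3 + 1/2·R1.
R2 ← R2 / (3/2).
R1 ← R1 − 2·R2.
R3 ← R3 + 1·R2.
R4 ← R4 − 2/3·R2.
R3 ← R3 / (-2/9).
R1 ← R1 − 41/18·R3.
R2 ← R2 + 2/9·R3.
R4 ← R4 − 4/27·R3.
Rank is 3 with 4 unknowns, leaving s free.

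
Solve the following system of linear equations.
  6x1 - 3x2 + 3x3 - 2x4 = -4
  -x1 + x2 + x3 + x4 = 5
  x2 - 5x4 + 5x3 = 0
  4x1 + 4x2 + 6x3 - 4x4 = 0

x1 = -1, x2 = 0, x3 = 2, x4 = 2

Row-reduce the augmented matrix:
R1 ← R1 / (6).
R2 ← R2 + 1·R1.
R4 ← R4 − 4·R1.
R2 ← R2 / (1/2).
R1 ← R1 + 1/2·R2.
R3 ← R3 − 1·R2.
R4 ← R4 − 6·R2.
R3 ← R3 / (2).
R1 ← R1 − 2·R3.
R2 ← R2 − 3·R3.
R4 ← R4 + 14·R3.
R4 ← R4 / (-55).
R1 ← R1 − 20/3·R4.
R2 ← R2 − 65/6·R4.
R3 ← R3 + 19/6·R4.
Reading off the reduced rows gives x1 = -1, x2 = 0, x3 = 2, x4 = 2.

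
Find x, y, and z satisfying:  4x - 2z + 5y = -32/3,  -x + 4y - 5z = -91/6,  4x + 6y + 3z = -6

x = 1/2, y = -2, z = 4/3

Row-reduce the augmented matrix:
R1 ← R1 / (4).
R2 ← R2 + 1·R1.
R3 ← R3 − 4·R1.
R2 ← R2 / (21/4).
R1 ← R1 − 5/4·R2.
R3 ← R3 − 1·R2.
R3 ← R3 / (127/21).
R1 ← R1 − 17/21·R3.
R2 ← R2 + 22/21·R3.
Reading off the reduced rows gives x = 1/2, y = -2, z = 4/3.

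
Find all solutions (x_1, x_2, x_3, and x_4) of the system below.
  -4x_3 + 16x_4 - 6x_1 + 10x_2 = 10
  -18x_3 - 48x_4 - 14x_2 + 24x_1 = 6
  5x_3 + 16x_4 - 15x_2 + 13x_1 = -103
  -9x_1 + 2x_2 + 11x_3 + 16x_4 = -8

Row-reduce:
R1 ← R1 / (-6).
R2 ← R2 − 24·R1.
R3 ← R3 − 13·R1.
R4 ← R4 + 9·R1.
R2 ← R2 / (26).
R1 ← R1 + 5/3·R2.
R3 ← R3 − 20/3·R2.
R4 ← R4 + 13·R2.
R3 ← R3 / (197/39).
R1 ← R1 + 59/39·R3.
R2 ← R2 + 17/13·R3.
Rank is 3 with 4 unknowns, leaving x_4 free.

infinitely many solutions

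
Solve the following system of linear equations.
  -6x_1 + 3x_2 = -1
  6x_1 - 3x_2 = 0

Row-reduce:
R1 ← R1 / (-6).
R2 ← R2 − 6·R1.
Row 2 reduces to 0 = -1, a contradiction. The system is inconsistent.

no solution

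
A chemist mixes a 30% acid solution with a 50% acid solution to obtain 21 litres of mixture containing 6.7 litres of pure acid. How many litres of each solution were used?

litres of solution A: 19, litres of solution B: 2

Let a = litres of solution A, b = litres of solution B.
  a + b = 21
  (3/10)a + (1/2)b = 67/10
Row-reduce the augmented matrix:
R2 ← R2 − 3/10·R1.
R2 ← R2 / (1/5).
R1 ← R1 − 1·R2.
Reading off the reduced rows gives a = 19, b = 2.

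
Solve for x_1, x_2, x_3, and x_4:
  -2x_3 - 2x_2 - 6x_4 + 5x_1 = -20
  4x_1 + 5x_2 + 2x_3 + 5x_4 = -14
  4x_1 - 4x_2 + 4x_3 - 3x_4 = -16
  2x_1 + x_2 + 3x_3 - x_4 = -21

Row-reduce the augmented matrix:
R1 ← R1 / (5).
R2 ← R2 − 4·R1.
R3 ← R3 − 4·R1.
R4 ← R4 − 2·R1.
R2 ← R2 / (33/5).
R1 ← R1 + 2/5·R2.
R3 ← R3 + 12/5·R2.
R4 ← R4 − 9/5·R2.
R3 ← R3 / (76/11).
R1 ← R1 + 2/11·R3.
R2 ← R2 − 6/11·R3.
R4 ← R4 − 31/11·R3.
R4 ← R4 / (-263/76).
R1 ← R1 + 53/114·R4.
R2 ← R2 − 121/114·R4.
R3 ← R3 − 59/76·R4.
Reading off the reduced rows gives x_1 = -2, x_2 = -4, x_3 = -3, x_4 = 4.

x_1 = -2, x_2 = -4, x_3 = -3, x_4 = 4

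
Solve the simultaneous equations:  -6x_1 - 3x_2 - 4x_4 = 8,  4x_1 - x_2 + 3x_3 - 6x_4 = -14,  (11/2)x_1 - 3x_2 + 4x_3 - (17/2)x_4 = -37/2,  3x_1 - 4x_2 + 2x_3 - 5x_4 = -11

Row-reduce:
R1 ← R1 / (-6).
R2 ← R2 − 4·R1.
R3 ← R3 − 11/2·R1.
R4 ← R4 − 3·R1.
R2 ← R2 / (-3).
R1 ← R1 − 1/2·R2.
R3 ← R3 + 23/4·R2.
R4 ← R4 + 11/2·R2.
R3 ← R3 / (-7/4).
R1 ← R1 − 1/2·R3.
R2 ← R2 + 1·R3.
R4 ← R4 + 7/2·R3.
Row 4 reduces to 0 = -2, a contradiction. The system is inconsistent.

no solution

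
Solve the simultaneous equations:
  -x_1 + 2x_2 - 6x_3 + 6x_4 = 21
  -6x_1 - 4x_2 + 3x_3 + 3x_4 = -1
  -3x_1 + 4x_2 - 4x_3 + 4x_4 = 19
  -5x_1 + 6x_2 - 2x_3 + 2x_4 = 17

Row-reduce:
R1 ← R1 / (-1).
R2 ← R2 + 6·R1.
R3 ← R3 + 3·R1.
R4 ← R4 + 5·R1.
R2 ← R2 / (-16).
R1 ← R1 + 2·R2.
R3 ← R3 + 2·R2.
R4 ← R4 + 4·R2.
R3 ← R3 / (73/8).
R1 ← R1 − 9/8·R3.
R2 ← R2 + 39/16·R3.
R4 ← R4 − 73/4·R3.
Rank is 3 with 4 unknowns, leaving x_4 free.

infinitely many solutions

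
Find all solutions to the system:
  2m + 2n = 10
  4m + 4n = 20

Row-reduce:
R1 ← R1 / (2).
R2 ← R2 − 4·R1.
Rank is 1 with 2 unknowns, leaving n free.

infinitely many solutions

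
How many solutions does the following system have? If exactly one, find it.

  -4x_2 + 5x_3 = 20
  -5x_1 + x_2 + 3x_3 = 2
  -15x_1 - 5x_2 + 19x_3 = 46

Row-reduce:
Swap R1 and R2.
R1 ← R1 / (-5).
R3 ← R3 + 15·R1.
R2 ← R2 / (-4).
R1 ← R1 + 1/5·R2.
R3 ← R3 + 8·R2.
Rank is 2 with 3 unknowns, leaving x_3 free.

infinitely many solutions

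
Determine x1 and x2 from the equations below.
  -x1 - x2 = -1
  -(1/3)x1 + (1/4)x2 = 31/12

x1 = -4, x2 = 5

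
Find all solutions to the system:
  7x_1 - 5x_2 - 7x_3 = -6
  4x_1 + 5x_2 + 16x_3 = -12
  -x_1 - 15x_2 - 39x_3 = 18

infinitely many solutions

Row-reduce:
R1 ← R1 / (7).
R2 ← R2 − 4·R1.
R3 ← R3 + 1·R1.
R2 ← R2 / (55/7).
R1 ← R1 + 5/7·R2.
R3 ← R3 + 110/7·R2.
Rank is 2 with 3 unknowns, leaving x_3 free.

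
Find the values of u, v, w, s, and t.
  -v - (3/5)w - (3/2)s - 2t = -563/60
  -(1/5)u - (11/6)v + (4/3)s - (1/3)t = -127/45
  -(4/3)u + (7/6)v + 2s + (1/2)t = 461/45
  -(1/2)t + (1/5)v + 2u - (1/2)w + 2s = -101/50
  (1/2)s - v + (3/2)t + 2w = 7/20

u = -7/3, v = 12/5, w = -1, s = 3/2, t = 8/3

Row-reduce the augmented matrix:
Swap R1 and R2.
R1 ← R1 / (-1/5).
R3 ← R3 + 4/3·R1.
R4 ← R4 − 2·R1.
R2 ← R2 / (-1).
R1 ← R1 − 55/6·R2.
R3 ← R3 − 241/18·R2.
R4 ← R4 + 272/15·R2.
R5 ← R5 + 1·R2.
R3 ← R3 / (-241/30).
R1 ← R1 + 11/2·R3.
R2 ← R2 − 3/5·R3.
R4 ← R4 − 519/50·R3.
R5 ← R5 − 13/5·R3.
R4 ← R4 / (111083/14460).
R1 ← R1 + 470/241·R4.
R2 ← R2 + 124/241·R4.
R3 ← R3 − 4855/1446·R4.
R5 ← R5 + 9731/1446·R4.
R5 ← R5 / (-689233/222166).
R1 ← R1 − 32395/222166·R5.
R2 ← R2 − 32635/111083·R5.
R3 ← R3 − 267055/111083·R5.
R4 ← R4 − 19532/111083·R5.
Reading off the reduced rows gives u = -7/3, v = 12/5, w = -1, s = 3/2, t = 8/3.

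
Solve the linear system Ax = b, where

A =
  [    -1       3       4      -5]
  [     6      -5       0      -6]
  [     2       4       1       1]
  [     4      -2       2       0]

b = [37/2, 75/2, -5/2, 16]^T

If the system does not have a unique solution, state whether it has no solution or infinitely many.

Row-reduce the augmented matrix:
R1 ← R1 / (-1).
R2 ← R2 − 6·R1.
R3 ← R3 − 2·R1.
R4 ← R4 − 4·R1.
R2 ← R2 / (13).
R1 ← R1 + 3·R2.
R3 ← R3 − 10·R2.
R4 ← R4 − 10·R2.
R3 ← R3 / (-123/13).
R1 ← R1 − 20/13·R3.
R2 ← R2 − 24/13·R3.
R4 ← R4 + 6/13·R3.
R4 ← R4 / (278/41).
R1 ← R1 + 11/41·R4.
R2 ← R2 − 36/41·R4.
R3 ← R3 + 81/41·R4.
Reading off the reduced rows gives x_1 = 2, x_2 = -3/2, x_3 = 5/2, x_4 = -3.

x_1 = 2, x_2 = -3/2, x_3 = 5/2, x_4 = -3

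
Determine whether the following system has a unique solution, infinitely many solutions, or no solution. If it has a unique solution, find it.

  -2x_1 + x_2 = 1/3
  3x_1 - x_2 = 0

Row-reduce the augmented matrix:
R1 ← R1 / (-2).
R2 ← R2 − 3·R1.
R2 ← R2 / (1/2).
R1 ← R1 + 1/2·R2.
Reading off the reduced rows gives x_1 = 1/3, x_2 = 1.

x_1 = 1/3, x_2 = 1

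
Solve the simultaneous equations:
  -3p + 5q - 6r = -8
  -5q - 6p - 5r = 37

Row-reduce:
R1 ← R1 / (-3).
R2 ← R2 + 6·R1.
R2 ← R2 / (-15).
R1 ← R1 + 5/3·R2.
Rank is 2 with 3 unknowns, leaving r free.

infinitely many solutions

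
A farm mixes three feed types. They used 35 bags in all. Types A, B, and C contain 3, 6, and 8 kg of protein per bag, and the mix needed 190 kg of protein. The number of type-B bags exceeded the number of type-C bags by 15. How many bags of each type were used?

Let a = type-A bags, b = type-B bags, c = type-C bags.
  a + b + c = 35
  6b + 8c + 3a = 190
  b - c = 15
Row-reduce the augmented matrix:
R2 ← R2 − 3·R1.
R2 ← R2 / (3).
R1 ← R1 − 1·R2.
R3 ← R3 − 1·R2.
R3 ← R3 / (-8/3).
R1 ← R1 + 2/3·R3.
R2 ← R2 − 5/3·R3.
Reading off the reduced rows gives a = 10, b = 20, c = 5.

type-A bags: 10, type-B bags: 20, type-C bags: 5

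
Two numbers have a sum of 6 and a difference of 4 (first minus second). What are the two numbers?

first number: 5, second number: 1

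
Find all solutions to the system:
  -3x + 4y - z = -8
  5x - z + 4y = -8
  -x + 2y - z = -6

x = 0, y = -1, z = 4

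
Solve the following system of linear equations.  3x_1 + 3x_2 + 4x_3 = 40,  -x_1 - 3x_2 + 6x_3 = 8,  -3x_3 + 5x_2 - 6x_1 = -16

x_1 = 4, x_2 = 4, x_3 = 4

Row-reduce the augmented matrix:
R1 ← R1 / (3).
R2 ← R2 + 1·R1.
R3 ← R3 + 6·R1.
R2 ← R2 / (-2).
R1 ← R1 − 1·R2.
R3 ← R3 − 11·R2.
R3 ← R3 / (136/3).
R1 ← R1 − 5·R3.
R2 ← R2 + 11/3·R3.
Reading off the reduced rows gives x_1 = 4, x_2 = 4, x_3 = 4.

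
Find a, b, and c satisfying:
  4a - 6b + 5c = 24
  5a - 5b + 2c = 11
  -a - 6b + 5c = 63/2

a = -3/2, b = -5/2, c = 3

Row-reduce the augmented matrix:
R1 ← R1 / (4).
R2 ← R2 − 5·R1.
R3 ← R3 + 1·R1.
R2 ← R2 / (5/2).
R1 ← R1 + 3/2·R2.
R3 ← R3 + 15/2·R2.
R3 ← R3 / (-13/2).
R1 ← R1 + 13/10·R3.
R2 ← R2 + 17/10·R3.
Reading off the reduced rows gives a = -3/2, b = -5/2, c = 3.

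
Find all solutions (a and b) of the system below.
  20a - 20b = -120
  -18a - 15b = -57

a = -1, b = 5

Row-reduce the augmented matrix:
R1 ← R1 / (20).
R2 ← R2 + 18·R1.
R2 ← R2 / (-33).
R1 ← R1 + 1·R2.
Reading off the reduced rows gives a = -1, b = 5.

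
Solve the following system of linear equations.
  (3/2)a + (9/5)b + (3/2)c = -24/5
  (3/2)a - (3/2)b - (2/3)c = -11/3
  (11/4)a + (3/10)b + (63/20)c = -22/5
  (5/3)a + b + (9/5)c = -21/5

no solution

Row-reduce:
R1 ← R1 / (3/2).
R2 ← R2 − 3/2·R1.
R3 ← R3 − 11/4·R1.
R4 ← R4 − 5/3·R1.
R2 ← R2 / (-33/10).
R1 ← R1 − 6/5·R2.
R3 ← R3 + 3·R2.
R4 ← R4 + 1·R2.
R3 ← R3 / (391/165).
R1 ← R1 − 7/33·R3.
R2 ← R2 − 65/99·R3.
R4 ← R4 − 391/495·R3.
Row 4 reduces to 0 = -1/3, a contradiction. The system is inconsistent.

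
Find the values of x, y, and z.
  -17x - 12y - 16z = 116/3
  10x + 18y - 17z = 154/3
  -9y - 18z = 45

x = 0, y = 1/3, z = -8/3

Row-reduce the augmented matrix:
R1 ← R1 / (-17).
R2 ← R2 − 10·R1.
R2 ← R2 / (186/17).
R1 ← R1 − 12/17·R2.
R3 ← R3 + 9·R2.
R3 ← R3 / (-2463/62).
R1 ← R1 − 82/31·R3.
R2 ← R2 + 449/186·R3.
Reading off the reduced rows gives x = 0, y = 1/3, z = -8/3.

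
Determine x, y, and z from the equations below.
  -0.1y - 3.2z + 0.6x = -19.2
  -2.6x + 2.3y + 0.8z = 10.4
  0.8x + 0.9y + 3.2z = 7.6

Row-reduce the augmented matrix:
R1 ← R1 / (3/5).
R2 ← R2 + 13/5·R1.
R3 ← R3 − 4/5·R1.
R2 ← R2 / (28/15).
R1 ← R1 + 1/6·R2.
R3 ← R3 − 31/30·R2.
R3 ← R3 / (147/10).
R1 ← R1 + 13/2·R3.
R2 ← R2 + 7·R3.
Reading off the reduced rows gives x = -6, y = -4, z = 5.

x = -6, y = -4, z = 5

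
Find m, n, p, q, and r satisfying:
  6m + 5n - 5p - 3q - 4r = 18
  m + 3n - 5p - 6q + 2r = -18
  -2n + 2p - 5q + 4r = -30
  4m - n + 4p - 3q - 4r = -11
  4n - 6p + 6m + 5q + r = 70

Row-reduce the augmented matrix:
R1 ← R1 / (6).
R2 ← R2 − 1·R1.
R4 ← R4 − 4·R1.
R5 ← R5 − 6·R1.
R2 ← R2 / (13/6).
R1 ← R1 − 5/6·R2.
R3 ← R3 + 2·R2.
R4 ← R4 + 13/3·R2.
R5 ← R5 + 1·R2.
R3 ← R3 / (-24/13).
R1 ← R1 − 10/13·R3.
R2 ← R2 + 25/13·R3.
R4 ← R4 + 1·R3.
R5 ← R5 + 38/13·R3.
R4 ← R4 / (-157/24).
R1 ← R1 + 31/12·R4.
R2 ← R2 − 191/24·R4.
R3 ← R3 − 131/24·R4.
R5 ← R5 − 257/12·R4.
R5 ← R5 / (-371/157).
R1 ← R1 − 126/157·R5.
R2 ← R2 + 768/157·R5.
R3 ← R3 + 484/157·R5.
R4 ← R4 + 12/157·R5.
Reading off the reduced rows gives m = 4, n = 5, p = 1, q = 6, r = 2.

m = 4, n = 5, p = 1, q = 6, r = 2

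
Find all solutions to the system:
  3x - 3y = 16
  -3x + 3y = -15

Row-reduce:
R1 ← R1 / (3).
R2 ← R2 + 3·R1.
Row 2 reduces to 0 = 1, a contradiction. The system is inconsistent.

no solution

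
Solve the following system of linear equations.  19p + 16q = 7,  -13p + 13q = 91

p = -3, q = 4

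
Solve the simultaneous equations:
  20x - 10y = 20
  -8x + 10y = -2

Row-reduce the augmented matrix:
R1 ← R1 / (20).
R2 ← R2 + 8·R1.
R2 ← R2 / (6).
R1 ← R1 + 1/2·R2.
Reading off the reduced rows gives x = 3/2, y = 1.

x = 3/2, y = 1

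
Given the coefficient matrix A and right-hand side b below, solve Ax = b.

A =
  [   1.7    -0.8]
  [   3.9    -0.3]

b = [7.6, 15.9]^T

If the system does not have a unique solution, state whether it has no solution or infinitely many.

Row-reduce the augmented matrix:
R1 ← R1 / (17/10).
R2 ← R2 − 39/10·R1.
R2 ← R2 / (261/170).
R1 ← R1 + 8/17·R2.
Reading off the reduced rows gives x_1 = 4, x_2 = -1.

x_1 = 4, x_2 = -1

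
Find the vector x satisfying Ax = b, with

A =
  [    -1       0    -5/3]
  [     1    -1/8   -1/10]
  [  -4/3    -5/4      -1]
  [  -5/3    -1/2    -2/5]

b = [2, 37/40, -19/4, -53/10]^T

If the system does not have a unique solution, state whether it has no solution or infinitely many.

Row-reduce:
R1 ← R1 / (-1).
R2 ← R2 − 1·R1.
R3 ← R3 + 4/3·R1.
R4 ← R4 + 5/3·R1.
R2 ← R2 / (-1/8).
R3 ← R3 + 5/4·R2.
R4 ← R4 + 1/2·R2.
R3 ← R3 / (170/9).
R1 ← R1 − 5/3·R3.
R2 ← R2 − 212/15·R3.
R4 ← R4 − 85/9·R3.
Row 4 reduces to 0 = -2, a contradiction. The system is inconsistent.

no solution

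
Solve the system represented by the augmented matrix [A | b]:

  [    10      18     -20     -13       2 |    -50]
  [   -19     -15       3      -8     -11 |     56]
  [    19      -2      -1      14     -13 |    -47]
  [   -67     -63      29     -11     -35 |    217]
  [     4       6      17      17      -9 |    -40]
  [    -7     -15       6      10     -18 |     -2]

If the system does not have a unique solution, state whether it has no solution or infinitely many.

no solution

Row-reduce:
R1 ← R1 / (10).
R2 ← R2 + 19·R1.
R3 ← R3 − 19·R1.
R4 ← R4 + 67·R1.
R5 ← R5 − 4·R1.
R6 ← R6 + 7·R1.
R2 ← R2 / (96/5).
R1 ← R1 − 9/5·R2.
R3 ← R3 + 181/5·R2.
R4 ← R4 − 288/5·R2.
R5 ← R5 + 6/5·R2.
R6 ← R6 + 12/5·R2.
R3 ← R3 / (-2783/96).
R1 ← R1 − 41/32·R3.
R2 ← R2 + 175/96·R3.
R5 ← R5 − 365/16·R3.
R6 ← R6 + 99/8·R3.
Swap R4 and R5.
R4 ← R4 / (11655/5566).
R1 ← R1 − 4181/5566·R4.
R2 ← R2 + 723/2783·R4.
R3 ← R3 − 4407/5566·R4.
R6 ← R6 − 3345/506·R4.
Swap R5 and R6.
R5 ← R5 / (80254/777).
R1 ← R1 − 3712/315·R5.
R2 ← R2 + 10498/3885·R5.
R3 ← R3 − 54241/3885·R5.
R4 ← R4 + 190094/11655·R5.
Row 6 reduces to 0 = -1, a contradiction. The system is inconsistent.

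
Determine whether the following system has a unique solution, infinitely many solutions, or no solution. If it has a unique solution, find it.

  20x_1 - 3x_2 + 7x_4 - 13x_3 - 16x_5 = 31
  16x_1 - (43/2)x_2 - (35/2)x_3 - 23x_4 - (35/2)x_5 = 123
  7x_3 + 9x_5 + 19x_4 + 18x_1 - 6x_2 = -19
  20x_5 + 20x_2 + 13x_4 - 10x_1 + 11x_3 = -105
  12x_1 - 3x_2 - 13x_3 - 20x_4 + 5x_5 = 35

no solution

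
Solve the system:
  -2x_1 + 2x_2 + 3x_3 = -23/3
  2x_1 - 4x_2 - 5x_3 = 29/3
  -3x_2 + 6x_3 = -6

x_1 = 7/3, x_2 = 0, x_3 = -1

Row-reduce the augmented matrix:
R1 ← R1 / (-2).
R2 ← R2 − 2·R1.
R2 ← R2 / (-2).
R1 ← R1 + 1·R2.
R3 ← R3 + 3·R2.
R3 ← R3 / (9).
R1 ← R1 + 1/2·R3.
R2 ← R2 − 1·R3.
Reading off the reduced rows gives x_1 = 7/3, x_2 = 0, x_3 = -1.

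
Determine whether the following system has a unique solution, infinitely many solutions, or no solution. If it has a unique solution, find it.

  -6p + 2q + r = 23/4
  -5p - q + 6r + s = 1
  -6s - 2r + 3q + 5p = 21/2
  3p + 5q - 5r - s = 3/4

p = -1, q = 0, r = -1/4, s = -5/2

Row-reduce the augmented matrix:
R1 ← R1 / (-6).
R2 ← R2 + 5·R1.
R3 ← R3 − 5·R1.
R4 ← R4 − 3·R1.
R2 ← R2 / (-8/3).
R1 ← R1 + 1/3·R2.
R3 ← R3 − 14/3·R2.
R4 ← R4 − 6·R2.
R3 ← R3 / (63/8).
R1 ← R1 + 13/16·R3.
R2 ← R2 + 31/16·R3.
R4 ← R4 − 57/8·R3.
R4 ← R4 / (107/21).
R1 ← R1 + 71/126·R4.
R2 ← R2 + 179/126·R4.
R3 ← R3 + 34/63·R4.
Reading off the reduced rows gives p = -1, q = 0, r = -1/4, s = -5/2.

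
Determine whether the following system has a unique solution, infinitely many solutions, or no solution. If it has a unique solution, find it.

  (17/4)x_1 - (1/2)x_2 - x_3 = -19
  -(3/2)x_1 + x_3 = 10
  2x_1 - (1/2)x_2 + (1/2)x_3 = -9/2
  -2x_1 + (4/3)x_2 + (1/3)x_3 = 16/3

no solution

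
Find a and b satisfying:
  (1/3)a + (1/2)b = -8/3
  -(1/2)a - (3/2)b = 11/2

Row-reduce the augmented matrix:
R1 ← R1 / (1/3).
R2 ← R2 + 1/2·R1.
R2 ← R2 / (-3/4).
R1 ← R1 − 3/2·R2.
Reading off the reduced rows gives a = -5, b = -2.

a = -5, b = -2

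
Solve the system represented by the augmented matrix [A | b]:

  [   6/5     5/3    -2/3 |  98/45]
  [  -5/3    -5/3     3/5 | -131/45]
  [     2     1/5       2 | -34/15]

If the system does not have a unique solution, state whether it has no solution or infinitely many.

x_1 = 2, x_2 = -4/3, x_3 = -3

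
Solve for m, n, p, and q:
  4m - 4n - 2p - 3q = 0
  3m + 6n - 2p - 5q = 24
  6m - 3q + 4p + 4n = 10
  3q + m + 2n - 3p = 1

m = 0, n = 2, p = -1, q = -2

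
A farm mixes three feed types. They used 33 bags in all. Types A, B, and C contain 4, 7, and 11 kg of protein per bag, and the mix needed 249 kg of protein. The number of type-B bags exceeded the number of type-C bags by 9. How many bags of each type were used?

type-A bags: 6, type-B bags: 18, type-C bags: 9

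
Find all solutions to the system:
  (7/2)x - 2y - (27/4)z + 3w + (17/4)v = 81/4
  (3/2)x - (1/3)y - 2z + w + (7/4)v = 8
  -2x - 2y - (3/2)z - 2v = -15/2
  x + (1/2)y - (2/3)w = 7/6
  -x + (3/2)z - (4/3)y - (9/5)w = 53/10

infinitely many solutions

Row-reduce:
R1 ← R1 / (7/2).
R2 ← R2 − 3/2·R1.
R3 ← R3 + 2·R1.
R4 ← R4 − 1·R1.
R5 ← R5 + 1·R1.
R2 ← R2 / (11/21).
R1 ← R1 + 4/7·R2.
R3 ← R3 + 22/7·R2.
R4 ← R4 − 15/14·R2.
R5 ← R5 + 40/21·R2.
Swap R3 and R4.
R3 ← R3 / (9/88).
R1 ← R1 + 21/22·R3.
R2 ← R2 − 75/44·R3.
R5 ← R5 − 31/11·R3.
Swap R4 and R5.
R4 ← R4 / (3227/135).
R1 ← R1 + 74/9·R4.
R2 ← R2 − 136/9·R4.
R3 ← R3 + 248/27·R4.
Rank is 4 with 5 unknowns, leaving v free.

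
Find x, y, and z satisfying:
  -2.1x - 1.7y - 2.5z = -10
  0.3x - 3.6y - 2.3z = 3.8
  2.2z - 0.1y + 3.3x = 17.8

x = 4, y = -2, z = 2

Row-reduce the augmented matrix:
R1 ← R1 / (-21/10).
R2 ← R2 − 3/10·R1.
R3 ← R3 − 33/10·R1.
R2 ← R2 / (-269/70).
R1 ← R1 − 17/21·R2.
R3 ← R3 + 97/35·R2.
R3 ← R3 / (101/538).
R1 ← R1 − 509/807·R3.
R2 ← R2 − 186/269·R3.
Reading off the reduced rows gives x = 4, y = -2, z = 2.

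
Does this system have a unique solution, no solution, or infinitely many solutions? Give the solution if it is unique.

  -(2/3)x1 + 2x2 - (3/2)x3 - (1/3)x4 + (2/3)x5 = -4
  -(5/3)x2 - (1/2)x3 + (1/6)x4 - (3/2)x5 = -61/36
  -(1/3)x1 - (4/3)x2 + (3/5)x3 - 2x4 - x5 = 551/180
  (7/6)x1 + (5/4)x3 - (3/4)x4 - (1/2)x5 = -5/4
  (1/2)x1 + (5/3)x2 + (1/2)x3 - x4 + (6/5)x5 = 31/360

x1 = -9/4, x2 = -7/3, x3 = 2, x4 = -1/2, x5 = 3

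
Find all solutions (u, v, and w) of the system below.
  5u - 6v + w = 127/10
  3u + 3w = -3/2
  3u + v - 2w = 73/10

Row-reduce the augmented matrix:
R1 ← R1 / (5).
R2 ← R2 − 3·R1.
R3 ← R3 − 3·R1.
R2 ← R2 / (18/5).
R1 ← R1 + 6/5·R2.
R3 ← R3 − 23/5·R2.
R3 ← R3 / (-17/3).
R1 ← R1 − 1·R3.
R2 ← R2 − 2/3·R3.
Reading off the reduced rows gives u = 3/2, v = -6/5, w = -2.

u = 3/2, v = -6/5, w = -2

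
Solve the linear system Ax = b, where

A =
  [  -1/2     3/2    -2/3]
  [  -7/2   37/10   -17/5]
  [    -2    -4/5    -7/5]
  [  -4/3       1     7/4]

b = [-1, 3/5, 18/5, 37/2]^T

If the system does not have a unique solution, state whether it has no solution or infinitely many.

x_1 = -6, x_2 = 0, x_3 = 6

Row-reduce the augmented matrix:
R1 ← R1 / (-1/2).
R2 ← R2 + 7/2·R1.
R3 ← R3 + 2·R1.
R4 ← R4 + 4/3·R1.
R2 ← R2 / (-34/5).
R1 ← R1 + 3·R2.
R3 ← R3 + 34/5·R2.
R4 ← R4 + 3·R2.
Swap R3 and R4.
R3 ← R3 / (1817/612).
R1 ← R1 − 79/102·R3.
R2 ← R2 + 19/102·R3.
R4 reduces to 0 = 0, so the extra equation is consistent.
Reading off the reduced rows gives x_1 = -6, x_2 = 0, x_3 = 6.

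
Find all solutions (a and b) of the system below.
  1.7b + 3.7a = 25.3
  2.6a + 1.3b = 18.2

a = 5, b = 4

Row-reduce the augmented matrix:
R1 ← R1 / (37/10).
R2 ← R2 − 13/5·R1.
R2 ← R2 / (39/370).
R1 ← R1 − 17/37·R2.
Reading off the reduced rows gives a = 5, b = 4.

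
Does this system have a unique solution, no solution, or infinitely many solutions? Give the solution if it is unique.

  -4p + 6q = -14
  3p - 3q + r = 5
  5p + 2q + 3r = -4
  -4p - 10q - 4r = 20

no solution

Row-reduce:
R1 ← R1 / (-4).
R2 ← R2 − 3·R1.
R3 ← R3 − 5·R1.
R4 ← R4 + 4·R1.
R2 ← R2 / (3/2).
R1 ← R1 + 3/2·R2.
R3 ← R3 − 19/2·R2.
R4 ← R4 + 16·R2.
R3 ← R3 / (-10/3).
R1 ← R1 − 1·R3.
R2 ← R2 − 2/3·R3.
R4 ← R4 − 20/3·R3.
Row 4 reduces to 0 = 2, a contradiction. The system is inconsistent.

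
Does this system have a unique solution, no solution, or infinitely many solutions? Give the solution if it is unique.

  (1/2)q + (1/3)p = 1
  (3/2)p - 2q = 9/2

Row-reduce the augmented matrix:
R1 ← R1 / (1/3).
R2 ← R2 − 3/2·R1.
R2 ← R2 / (-17/4).
R1 ← R1 − 3/2·R2.
Reading off the reduced rows gives p = 3, q = 0.

p = 3, q = 0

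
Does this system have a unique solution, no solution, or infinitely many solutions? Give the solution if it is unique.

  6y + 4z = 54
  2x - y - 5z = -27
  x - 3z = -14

Row-reduce the augmented matrix:
Swap R1 and R2.
R1 ← R1 / (2).
R3 ← R3 − 1·R1.
R2 ← R2 / (6).
R1 ← R1 + 1/2·R2.
R3 ← R3 − 1/2·R2.
R3 ← R3 / (-5/6).
R1 ← R1 + 13/6·R3.
R2 ← R2 − 2/3·R3.
Reading off the reduced rows gives x = 4, y = 5, z = 6.

x = 4, y = 5, z = 6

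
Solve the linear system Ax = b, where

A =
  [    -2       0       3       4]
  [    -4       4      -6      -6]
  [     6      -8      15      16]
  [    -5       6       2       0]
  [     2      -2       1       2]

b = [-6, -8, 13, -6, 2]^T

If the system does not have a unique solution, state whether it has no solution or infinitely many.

no solution

Row-reduce:
R1 ← R1 / (-2).
R2 ← R2 + 4·R1.
R3 ← R3 − 6·R1.
R4 ← R4 + 5·R1.
R5 ← R5 − 2·R1.
R2 ← R2 / (4).
R3 ← R3 + 8·R2.
R4 ← R4 − 6·R2.
R5 ← R5 + 2·R2.
Swap R3 and R4.
R3 ← R3 / (25/2).
R1 ← R1 + 3/2·R3.
R2 ← R2 + 3·R3.
R5 ← R5 + 2·R3.
Swap R4 and R5.
R4 ← R4 / (19/25).
R1 ← R1 + 17/25·R4.
R2 ← R2 + 43/50·R4.
R3 ← R3 − 22/25·R4.
Row 5 reduces to 0 = 3, a contradiction. The system is inconsistent.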